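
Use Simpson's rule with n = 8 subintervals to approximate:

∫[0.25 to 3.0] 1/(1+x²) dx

f(x) = 1/(1+x²)
a = 0.25, b = 3.0, n = 8
h = (b - a)/n = 0.343750

Simpson's rule: (h/3)[f(x₀) + 4f(x₁) + 2f(x₂) + ... + f(xₙ)]

x_0 = 0.2500, f(x_0) = 0.941176, coefficient = 1
x_1 = 0.5938, f(x_1) = 0.739350, coefficient = 4
x_2 = 0.9375, f(x_2) = 0.532225, coefficient = 2
x_3 = 1.2812, f(x_3) = 0.378558, coefficient = 4
x_4 = 1.6250, f(x_4) = 0.274678, coefficient = 2
x_5 = 1.9688, f(x_5) = 0.205087, coefficient = 4
x_6 = 2.3125, f(x_6) = 0.157538, coefficient = 2
x_7 = 2.6562, f(x_7) = 0.124136, coefficient = 4
x_8 = 3.0000, f(x_8) = 0.100000, coefficient = 1

I ≈ (0.343750/3) × 8.758586 = 1.003588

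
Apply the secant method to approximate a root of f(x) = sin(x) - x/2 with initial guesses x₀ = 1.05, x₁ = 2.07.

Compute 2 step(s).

f(x) = sin(x) - x/2
x₀ = 1.05, x₁ = 2.07

Secant formula: x_{n+1} = x_n - f(x_n)(x_n - x_{n-1})/(f(x_n) - f(x_{n-1}))

Iteration 1:
  f(1.050000) = 0.342423
  f(2.070000) = -0.157036
  x_2 = 2.070000 - (-0.157036)×(2.070000 - 1.050000)/(-0.157036 - 0.342423)
       = 1.749300
Iteration 2:
  f(2.070000) = -0.157036
  f(1.749300) = 0.109461
  x_3 = 1.749300 - 0.109461×(1.749300 - 2.070000)/(0.109461 - (-0.157036))
       = 1.881024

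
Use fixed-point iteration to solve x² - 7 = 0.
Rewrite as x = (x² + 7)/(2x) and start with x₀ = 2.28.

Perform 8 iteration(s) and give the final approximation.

Equation: x² - 7 = 0
Fixed-point form: x = (x² + 7)/(2x)
x₀ = 2.28

x_1 = g(2.280000) = 2.675088
x_2 = g(2.675088) = 2.645912
x_3 = g(2.645912) = 2.645751
x_4 = g(2.645751) = 2.645751
x_5 = g(2.645751) = 2.645751
x_6 = g(2.645751) = 2.645751
x_7 = g(2.645751) = 2.645751
x_8 = g(2.645751) = 2.645751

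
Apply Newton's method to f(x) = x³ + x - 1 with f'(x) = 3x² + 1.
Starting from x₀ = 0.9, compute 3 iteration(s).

f(x) = x³ + x - 1
f'(x) = 3x² + 1
x₀ = 0.9

Newton-Raphson formula: x_{n+1} = x_n - f(x_n)/f'(x_n)

Iteration 1:
  f(0.900000) = 0.629000
  f'(0.900000) = 3.430000
  x_1 = 0.900000 - 0.629000/3.430000 = 0.716618
Iteration 2:
  f(0.716618) = 0.084631
  f'(0.716618) = 2.540624
  x_2 = 0.716618 - 0.084631/2.540624 = 0.683307
Iteration 3:
  f(0.683307) = 0.002349
  f'(0.683307) = 2.400725
  x_3 = 0.683307 - 0.002349/2.400725 = 0.682329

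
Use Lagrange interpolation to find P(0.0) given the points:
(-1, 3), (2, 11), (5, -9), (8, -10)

Lagrange interpolation formula:
P(x) = Σ yᵢ × Lᵢ(x)
where Lᵢ(x) = Π_{j≠i} (x - xⱼ)/(xᵢ - xⱼ)

L_0(0.0) = (0.0 - 2)/(-1 - 2) × (0.0 - 5)/(-1 - 5) × (0.0 - 8)/(-1 - 8) = 0.493827
L_1(0.0) = (0.0 - (-1))/(2 - (-1)) × (0.0 - 5)/(2 - 5) × (0.0 - 8)/(2 - 8) = 0.740741
L_2(0.0) = (0.0 - (-1))/(5 - (-1)) × (0.0 - 2)/(5 - 2) × (0.0 - 8)/(5 - 8) = -0.296296
L_3(0.0) = (0.0 - (-1))/(8 - (-1)) × (0.0 - 2)/(8 - 2) × (0.0 - 5)/(8 - 5) = 0.061728

P(0.0) = 3×L_0(0.0) + 11×L_1(0.0) + (-9)×L_2(0.0) + (-10)×L_3(0.0)
P(0.0) = 11.679012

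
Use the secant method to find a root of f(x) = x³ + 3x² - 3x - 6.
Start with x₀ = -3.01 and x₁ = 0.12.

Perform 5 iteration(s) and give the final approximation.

f(x) = x³ + 3x² - 3x - 6
x₀ = -3.01, x₁ = 0.12

Secant formula: x_{n+1} = x_n - f(x_n)(x_n - x_{n-1})/(f(x_n) - f(x_{n-1}))

Iteration 1:
  f(-3.010000) = 2.939399
  f(0.120000) = -6.315072
  x_2 = 0.120000 - (-6.315072)×(0.120000 - (-3.010000))/(-6.315072 - 2.939399)
       = -2.015851
Iteration 2:
  f(0.120000) = -6.315072
  f(-2.015851) = 4.046797
  x_3 = -2.015851 - 4.046797×(-2.015851 - 0.120000)/(4.046797 - (-6.315072))
       = -1.181701
Iteration 3:
  f(-2.015851) = 4.046797
  f(-1.181701) = 0.084208
  x_4 = -1.181701 - 0.084208×(-1.181701 - (-2.015851))/(0.084208 - 4.046797)
       = -1.163975
Iteration 4:
  f(-1.181701) = 0.084208
  f(-1.163975) = -0.020560
  x_5 = -1.163975 - (-0.020560)×(-1.163975 - (-1.181701))/(-0.020560 - 0.084208)
       = -1.167453
Iteration 5:
  f(-1.163975) = -0.020560
  f(-1.167453) = 0.000025
  x_6 = -1.167453 - 0.000025×(-1.167453 - (-1.163975))/(0.000025 - (-0.020560))
       = -1.167449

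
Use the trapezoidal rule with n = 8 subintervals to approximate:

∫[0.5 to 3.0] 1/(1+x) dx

f(x) = 1/(1+x)
a = 0.5, b = 3.0, n = 8
h = (b - a)/n = 0.312500

Trapezoidal rule: (h/2)[f(x₀) + 2f(x₁) + 2f(x₂) + ... + f(xₙ)]

x_0 = 0.5000, f(x_0) = 0.666667, coefficient = 1
x_1 = 0.8125, f(x_1) = 0.551724, coefficient = 2
x_2 = 1.1250, f(x_2) = 0.470588, coefficient = 2
x_3 = 1.4375, f(x_3) = 0.410256, coefficient = 2
x_4 = 1.7500, f(x_4) = 0.363636, coefficient = 2
x_5 = 2.0625, f(x_5) = 0.326531, coefficient = 2
x_6 = 2.3750, f(x_6) = 0.296296, coefficient = 2
x_7 = 2.6875, f(x_7) = 0.271186, coefficient = 2
x_8 = 3.0000, f(x_8) = 0.250000, coefficient = 1

I ≈ (0.312500/2) × 6.297104 = 0.983922
Exact value: 0.980829
Error: 0.003093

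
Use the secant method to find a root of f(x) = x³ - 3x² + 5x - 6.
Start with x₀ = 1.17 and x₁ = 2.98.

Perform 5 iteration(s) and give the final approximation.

f(x) = x³ - 3x² + 5x - 6
x₀ = 1.17, x₁ = 2.98

Secant formula: x_{n+1} = x_n - f(x_n)(x_n - x_{n-1})/(f(x_n) - f(x_{n-1}))

Iteration 1:
  f(1.170000) = -2.655087
  f(2.980000) = 8.722392
  x_2 = 2.980000 - 8.722392×(2.980000 - 1.170000)/(8.722392 - (-2.655087))
       = 1.592388
Iteration 2:
  f(2.980000) = 8.722392
  f(1.592388) = -1.607342
  x_3 = 1.592388 - (-1.607342)×(1.592388 - 2.980000)/(-1.607342 - 8.722392)
       = 1.808305
Iteration 3:
  f(1.592388) = -1.607342
  f(1.808305) = -0.855279
  x_4 = 1.808305 - (-0.855279)×(1.808305 - 1.592388)/(-0.855279 - (-1.607342))
       = 2.053855
Iteration 4:
  f(1.808305) = -0.855279
  f(2.053855) = 0.278133
  x_5 = 2.053855 - 0.278133×(2.053855 - 1.808305)/(0.278133 - (-0.855279))
       = 1.993598
Iteration 5:
  f(2.053855) = 0.278133
  f(1.993598) = -0.031885
  x_6 = 1.993598 - (-0.031885)×(1.993598 - 2.053855)/(-0.031885 - 0.278133)
       = 1.999796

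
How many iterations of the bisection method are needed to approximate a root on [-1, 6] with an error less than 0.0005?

We need (b-a)/2^n ≤ 0.0005
(6 - (-1))/2^n ≤ 0.0005
7/2^n ≤ 0.0005
2^n ≥ 14000
n ≥ log₂(14000) = 13.77
n ≥ 14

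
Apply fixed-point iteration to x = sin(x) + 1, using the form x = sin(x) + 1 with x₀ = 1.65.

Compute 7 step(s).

Equation: x = sin(x) + 1
Fixed-point form: x = sin(x) + 1
x₀ = 1.65

x_1 = g(1.650000) = 1.996865
x_2 = g(1.996865) = 1.910598
x_3 = g(1.910598) = 1.942821
x_4 = g(1.942821) = 1.931593
x_5 = g(1.931593) = 1.935616
x_6 = g(1.935616) = 1.934188
x_7 = g(1.934188) = 1.934697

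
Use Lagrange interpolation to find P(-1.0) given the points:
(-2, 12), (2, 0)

Lagrange interpolation formula:
P(x) = Σ yᵢ × Lᵢ(x)
where Lᵢ(x) = Π_{j≠i} (x - xⱼ)/(xᵢ - xⱼ)

L_0(-1.0) = (-1.0 - 2)/(-2 - 2) = 0.750000
L_1(-1.0) = (-1.0 - (-2))/(2 - (-2)) = 0.250000

P(-1.0) = 12×L_0(-1.0) + 0×L_1(-1.0)
P(-1.0) = 9.000000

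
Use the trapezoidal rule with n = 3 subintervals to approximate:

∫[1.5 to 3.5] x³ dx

f(x) = x³
a = 1.5, b = 3.5, n = 3
h = (b - a)/n = 0.666667

Trapezoidal rule: (h/2)[f(x₀) + 2f(x₁) + 2f(x₂) + ... + f(xₙ)]

x_0 = 1.5000, f(x_0) = 3.375000, coefficient = 1
x_1 = 2.1667, f(x_1) = 10.171296, coefficient = 2
x_2 = 2.8333, f(x_2) = 22.745370, coefficient = 2
x_3 = 3.5000, f(x_3) = 42.875000, coefficient = 1

I ≈ (0.666667/2) × 112.083333 = 37.361111
Exact value: 36.250000
Error: 1.111111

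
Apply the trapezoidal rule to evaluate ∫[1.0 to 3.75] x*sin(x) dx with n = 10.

f(x) = x*sin(x)
a = 1.0, b = 3.75, n = 10
h = (b - a)/n = 0.275000

Trapezoidal rule: (h/2)[f(x₀) + 2f(x₁) + 2f(x₂) + ... + f(xₙ)]

x_0 = 1.0000, f(x_0) = 0.841471, coefficient = 1
x_1 = 1.2750, f(x_1) = 1.219627, coefficient = 2
x_2 = 1.5500, f(x_2) = 1.549665, coefficient = 2
x_3 = 1.8250, f(x_3) = 1.766352, coefficient = 2
x_4 = 2.1000, f(x_4) = 1.812740, coefficient = 2
x_5 = 2.3750, f(x_5) = 1.647502, coefficient = 2
x_6 = 2.6500, f(x_6) = 1.250881, coefficient = 2
x_7 = 2.9250, f(x_7) = 0.628592, coefficient = 2
x_8 = 3.2000, f(x_8) = -0.186797, coefficient = 2
x_9 = 3.4750, f(x_9) = -1.137245, coefficient = 2
x_10 = 3.7500, f(x_10) = -2.143355, coefficient = 1

I ≈ (0.275000/2) × 15.800748 = 2.172603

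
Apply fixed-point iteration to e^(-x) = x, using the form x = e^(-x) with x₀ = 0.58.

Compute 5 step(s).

Equation: e^(-x) = x
Fixed-point form: x = e^(-x)
x₀ = 0.58

x_1 = g(0.580000) = 0.559898
x_2 = g(0.559898) = 0.571267
x_3 = g(0.571267) = 0.564809
x_4 = g(0.564809) = 0.568469
x_5 = g(0.568469) = 0.566392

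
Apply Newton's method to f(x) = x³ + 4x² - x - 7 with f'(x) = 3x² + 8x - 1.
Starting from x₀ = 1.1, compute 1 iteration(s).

f(x) = x³ + 4x² - x - 7
f'(x) = 3x² + 8x - 1
x₀ = 1.1

Newton-Raphson formula: x_{n+1} = x_n - f(x_n)/f'(x_n)

Iteration 1:
  f(1.100000) = -1.929000
  f'(1.100000) = 11.430000
  x_1 = 1.100000 - (-1.929000)/11.430000 = 1.268766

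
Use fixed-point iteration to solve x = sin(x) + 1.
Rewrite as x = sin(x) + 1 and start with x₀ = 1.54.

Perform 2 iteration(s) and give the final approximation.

Equation: x = sin(x) + 1
Fixed-point form: x = sin(x) + 1
x₀ = 1.54

x_1 = g(1.540000) = 1.999526
x_2 = g(1.999526) = 1.909495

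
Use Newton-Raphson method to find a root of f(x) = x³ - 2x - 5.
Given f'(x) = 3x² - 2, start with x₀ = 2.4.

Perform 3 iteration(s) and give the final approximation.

f(x) = x³ - 2x - 5
f'(x) = 3x² - 2
x₀ = 2.4

Newton-Raphson formula: x_{n+1} = x_n - f(x_n)/f'(x_n)

Iteration 1:
  f(2.400000) = 4.024000
  f'(2.400000) = 15.280000
  x_1 = 2.400000 - 4.024000/15.280000 = 2.136649
Iteration 2:
  f(2.136649) = 0.481082
  f'(2.136649) = 11.695810
  x_2 = 2.136649 - 0.481082/11.695810 = 2.095516
Iteration 3:
  f(2.095516) = 0.010775
  f'(2.095516) = 11.173567
  x_3 = 2.095516 - 0.010775/11.173567 = 2.094552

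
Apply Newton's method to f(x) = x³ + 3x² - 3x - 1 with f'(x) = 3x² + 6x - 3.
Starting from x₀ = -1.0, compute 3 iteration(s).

f(x) = x³ + 3x² - 3x - 1
f'(x) = 3x² + 6x - 3
x₀ = -1.0

Newton-Raphson formula: x_{n+1} = x_n - f(x_n)/f'(x_n)

Iteration 1:
  f(-1.000000) = 4.000000
  f'(-1.000000) = -6.000000
  x_1 = -1.000000 - 4.000000/(-6.000000) = -0.333333
Iteration 2:
  f(-0.333333) = 0.296296
  f'(-0.333333) = -4.666667
  x_2 = -0.333333 - 0.296296/(-4.666667) = -0.269841
Iteration 3:
  f(-0.269841) = 0.008318
  f'(-0.269841) = -4.400605
  x_3 = -0.269841 - 0.008318/(-4.400605) = -0.267951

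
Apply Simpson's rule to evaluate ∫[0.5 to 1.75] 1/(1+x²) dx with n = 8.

f(x) = 1/(1+x²)
a = 0.5, b = 1.75, n = 8
h = (b - a)/n = 0.156250

Simpson's rule: (h/3)[f(x₀) + 4f(x₁) + 2f(x₂) + ... + f(xₙ)]

x_0 = 0.5000, f(x_0) = 0.800000, coefficient = 1
x_1 = 0.6562, f(x_1) = 0.698976, coefficient = 4
x_2 = 0.8125, f(x_2) = 0.602353, coefficient = 2
x_3 = 0.9688, f(x_3) = 0.515869, coefficient = 4
x_4 = 1.1250, f(x_4) = 0.441379, coefficient = 2
x_5 = 1.2812, f(x_5) = 0.378558, coefficient = 4
x_6 = 1.4375, f(x_6) = 0.326115, coefficient = 2
x_7 = 1.5938, f(x_7) = 0.282483, coefficient = 4
x_8 = 1.7500, f(x_8) = 0.246154, coefficient = 1

I ≈ (0.156250/3) × 11.289392 = 0.587989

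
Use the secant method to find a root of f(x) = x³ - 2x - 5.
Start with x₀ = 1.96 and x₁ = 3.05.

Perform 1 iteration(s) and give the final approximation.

f(x) = x³ - 2x - 5
x₀ = 1.96, x₁ = 3.05

Secant formula: x_{n+1} = x_n - f(x_n)(x_n - x_{n-1})/(f(x_n) - f(x_{n-1}))

Iteration 1:
  f(1.960000) = -1.390464
  f(3.050000) = 17.272625
  x_2 = 3.050000 - 17.272625×(3.050000 - 1.960000)/(17.272625 - (-1.390464))
       = 2.041209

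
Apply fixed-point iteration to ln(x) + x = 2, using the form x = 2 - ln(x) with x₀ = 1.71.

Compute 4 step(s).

Equation: ln(x) + x = 2
Fixed-point form: x = 2 - ln(x)
x₀ = 1.71

x_1 = g(1.710000) = 1.463507
x_2 = g(1.463507) = 1.619165
x_3 = g(1.619165) = 1.518090
x_4 = g(1.518090) = 1.582547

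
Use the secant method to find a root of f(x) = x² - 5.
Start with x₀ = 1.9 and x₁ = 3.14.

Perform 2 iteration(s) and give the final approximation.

f(x) = x² - 5
x₀ = 1.9, x₁ = 3.14

Secant formula: x_{n+1} = x_n - f(x_n)(x_n - x_{n-1})/(f(x_n) - f(x_{n-1}))

Iteration 1:
  f(1.900000) = -1.390000
  f(3.140000) = 4.859600
  x_2 = 3.140000 - 4.859600×(3.140000 - 1.900000)/(4.859600 - (-1.390000))
       = 2.175794
Iteration 2:
  f(3.140000) = 4.859600
  f(2.175794) = -0.265922
  x_3 = 2.175794 - (-0.265922)×(2.175794 - 3.140000)/(-0.265922 - 4.859600)
       = 2.225819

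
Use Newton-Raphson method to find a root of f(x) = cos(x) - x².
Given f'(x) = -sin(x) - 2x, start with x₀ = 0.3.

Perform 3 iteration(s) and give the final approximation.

f(x) = cos(x) - x²
f'(x) = -sin(x) - 2x
x₀ = 0.3

Newton-Raphson formula: x_{n+1} = x_n - f(x_n)/f'(x_n)

Iteration 1:
  f(0.300000) = 0.865336
  f'(0.300000) = -0.895520
  x_1 = 0.300000 - 0.865336/(-0.895520) = 1.266295
Iteration 2:
  f(1.266295) = -1.303685
  f'(1.266295) = -3.486586
  x_2 = 1.266295 - (-1.303685)/(-3.486586) = 0.892380
Iteration 3:
  f(0.892380) = -0.168782
  f'(0.892380) = -2.563329
  x_3 = 0.892380 - (-0.168782)/(-2.563329) = 0.826535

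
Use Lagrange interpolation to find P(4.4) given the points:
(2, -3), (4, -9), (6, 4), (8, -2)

Lagrange interpolation formula:
P(x) = Σ yᵢ × Lᵢ(x)
where Lᵢ(x) = Π_{j≠i} (x - xⱼ)/(xᵢ - xⱼ)

L_0(4.4) = (4.4 - 4)/(2 - 4) × (4.4 - 6)/(2 - 6) × (4.4 - 8)/(2 - 8) = -0.048000
L_1(4.4) = (4.4 - 2)/(4 - 2) × (4.4 - 6)/(4 - 6) × (4.4 - 8)/(4 - 8) = 0.864000
L_2(4.4) = (4.4 - 2)/(6 - 2) × (4.4 - 4)/(6 - 4) × (4.4 - 8)/(6 - 8) = 0.216000
L_3(4.4) = (4.4 - 2)/(8 - 2) × (4.4 - 4)/(8 - 4) × (4.4 - 6)/(8 - 6) = -0.032000

P(4.4) = (-3)×L_0(4.4) + (-9)×L_1(4.4) + 4×L_2(4.4) + (-2)×L_3(4.4)
P(4.4) = -6.704000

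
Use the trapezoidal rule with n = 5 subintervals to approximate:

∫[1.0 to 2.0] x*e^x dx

f(x) = x*e^x
a = 1.0, b = 2.0, n = 5
h = (b - a)/n = 0.200000

Trapezoidal rule: (h/2)[f(x₀) + 2f(x₁) + 2f(x₂) + ... + f(xₙ)]

x_0 = 1.0000, f(x_0) = 2.718282, coefficient = 1
x_1 = 1.2000, f(x_1) = 3.984140, coefficient = 2
x_2 = 1.4000, f(x_2) = 5.677280, coefficient = 2
x_3 = 1.6000, f(x_3) = 7.924852, coefficient = 2
x_4 = 1.8000, f(x_4) = 10.889365, coefficient = 2
x_5 = 2.0000, f(x_5) = 14.778112, coefficient = 1

I ≈ (0.200000/2) × 74.447669 = 7.444767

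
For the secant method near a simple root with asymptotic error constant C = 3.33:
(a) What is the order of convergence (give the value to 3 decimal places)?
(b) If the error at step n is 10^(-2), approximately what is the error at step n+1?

(a) Secant method has superlinear convergence with order φ = (1+√5)/2 ≈ 1.618.
    This means |e_{n+1}| ≈ C|e_n|^1.618.

(b) With |e_n| = 10^(-2) and C = 3.33:
    |e_{n+1}| ≈ 3.33 × (10^(-2))^1.618 = 3.33 × 10^(-3.24)

(a) ≈ 1.618 (golden ratio); (b) |e_{n+1}| ≈ 1.934e-03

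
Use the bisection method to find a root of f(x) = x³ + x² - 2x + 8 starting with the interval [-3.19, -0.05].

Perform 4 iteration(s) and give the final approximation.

f(x) = x³ + x² - 2x + 8
Initial interval: [-3.19, -0.05]

Iteration 1:
  c_1 = (-3.190000 + (-0.050000))/2 = -1.620000
  f(c_1) = f(-1.620000) = 9.612872
  f(a) × f(c) < 0, new interval: [-3.190000, -1.620000]
Iteration 2:
  c_2 = (-3.190000 + (-1.620000))/2 = -2.405000
  f(c_2) = f(-2.405000) = 4.683445
  f(a) × f(c) < 0, new interval: [-3.190000, -2.405000]
Iteration 3:
  c_3 = (-3.190000 + (-2.405000))/2 = -2.797500
  f(c_3) = f(-2.797500) = -0.472246
  f(a) × f(c) ≥ 0, new interval: [-2.797500, -2.405000]
Iteration 4:
  c_4 = (-2.797500 + (-2.405000))/2 = -2.601250
  f(c_4) = f(-2.601250) = 2.367639
  f(a) × f(c) < 0, new interval: [-2.797500, -2.601250]

After 4 iteration(s), the approximation is c_4 = -2.601250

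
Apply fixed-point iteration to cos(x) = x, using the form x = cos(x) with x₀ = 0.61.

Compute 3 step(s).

Equation: cos(x) = x
Fixed-point form: x = cos(x)
x₀ = 0.61

x_1 = g(0.610000) = 0.819648
x_2 = g(0.819648) = 0.682479
x_3 = g(0.682479) = 0.776012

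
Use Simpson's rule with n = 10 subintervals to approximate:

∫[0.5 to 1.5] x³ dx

f(x) = x³
a = 0.5, b = 1.5, n = 10
h = (b - a)/n = 0.100000

Simpson's rule: (h/3)[f(x₀) + 4f(x₁) + 2f(x₂) + ... + f(xₙ)]

x_0 = 0.5000, f(x_0) = 0.125000, coefficient = 1
x_1 = 0.6000, f(x_1) = 0.216000, coefficient = 4
x_2 = 0.7000, f(x_2) = 0.343000, coefficient = 2
x_3 = 0.8000, f(x_3) = 0.512000, coefficient = 4
x_4 = 0.9000, f(x_4) = 0.729000, coefficient = 2
x_5 = 1.0000, f(x_5) = 1.000000, coefficient = 4
x_6 = 1.1000, f(x_6) = 1.331000, coefficient = 2
x_7 = 1.2000, f(x_7) = 1.728000, coefficient = 4
x_8 = 1.3000, f(x_8) = 2.197000, coefficient = 2
x_9 = 1.4000, f(x_9) = 2.744000, coefficient = 4
x_10 = 1.5000, f(x_10) = 3.375000, coefficient = 1

I ≈ (0.100000/3) × 37.500000 = 1.250000
Exact value: 1.250000
Error: 0.000000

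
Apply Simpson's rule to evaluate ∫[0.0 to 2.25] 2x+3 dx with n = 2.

f(x) = 2x+3
a = 0.0, b = 2.25, n = 2
h = (b - a)/n = 1.125000

Simpson's rule: (h/3)[f(x₀) + 4f(x₁) + 2f(x₂) + ... + f(xₙ)]

x_0 = 0.0000, f(x_0) = 3.000000, coefficient = 1
x_1 = 1.1250, f(x_1) = 5.250000, coefficient = 4
x_2 = 2.2500, f(x_2) = 7.500000, coefficient = 1

I ≈ (1.125000/3) × 31.500000 = 11.812500
Exact value: 11.812500
Error: 0.000000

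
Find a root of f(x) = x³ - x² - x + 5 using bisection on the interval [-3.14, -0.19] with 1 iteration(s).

f(x) = x³ - x² - x + 5
Initial interval: [-3.14, -0.19]

Iteration 1:
  c_1 = (-3.140000 + (-0.190000))/2 = -1.665000
  f(c_1) = f(-1.665000) = -0.722980
  f(a) × f(c) ≥ 0, new interval: [-1.665000, -0.190000]

After 1 iteration(s), the approximation is c_1 = -1.665000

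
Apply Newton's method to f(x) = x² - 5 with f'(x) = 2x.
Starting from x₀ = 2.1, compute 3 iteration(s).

f(x) = x² - 5
f'(x) = 2x
x₀ = 2.1

Newton-Raphson formula: x_{n+1} = x_n - f(x_n)/f'(x_n)

Iteration 1:
  f(2.100000) = -0.590000
  f'(2.100000) = 4.200000
  x_1 = 2.100000 - (-0.590000)/4.200000 = 2.240476
Iteration 2:
  f(2.240476) = 0.019734
  f'(2.240476) = 4.480952
  x_2 = 2.240476 - 0.019734/4.480952 = 2.236072
Iteration 3:
  f(2.236072) = 0.000019
  f'(2.236072) = 4.472145
  x_3 = 2.236072 - 0.000019/4.472145 = 2.236068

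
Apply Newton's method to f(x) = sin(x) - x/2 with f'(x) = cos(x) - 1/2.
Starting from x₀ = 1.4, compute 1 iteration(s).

f(x) = sin(x) - x/2
f'(x) = cos(x) - 1/2
x₀ = 1.4

Newton-Raphson formula: x_{n+1} = x_n - f(x_n)/f'(x_n)

Iteration 1:
  f(1.400000) = 0.285450
  f'(1.400000) = -0.330033
  x_1 = 1.400000 - 0.285450/(-0.330033) = 2.264913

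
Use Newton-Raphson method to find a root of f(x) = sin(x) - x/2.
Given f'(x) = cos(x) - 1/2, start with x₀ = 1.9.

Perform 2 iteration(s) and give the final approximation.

f(x) = sin(x) - x/2
f'(x) = cos(x) - 1/2
x₀ = 1.9

Newton-Raphson formula: x_{n+1} = x_n - f(x_n)/f'(x_n)

Iteration 1:
  f(1.900000) = -0.003700
  f'(1.900000) = -0.823290
  x_1 = 1.900000 - (-0.003700)/(-0.823290) = 1.895506
Iteration 2:
  f(1.895506) = -0.000010
  f'(1.895506) = -0.819034
  x_2 = 1.895506 - (-0.000010)/(-0.819034) = 1.895494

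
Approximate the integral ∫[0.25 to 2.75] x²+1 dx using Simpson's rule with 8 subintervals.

f(x) = x²+1
a = 0.25, b = 2.75, n = 8
h = (b - a)/n = 0.312500

Simpson's rule: (h/3)[f(x₀) + 4f(x₁) + 2f(x₂) + ... + f(xₙ)]

x_0 = 0.2500, f(x_0) = 1.062500, coefficient = 1
x_1 = 0.5625, f(x_1) = 1.316406, coefficient = 4
x_2 = 0.8750, f(x_2) = 1.765625, coefficient = 2
x_3 = 1.1875, f(x_3) = 2.410156, coefficient = 4
x_4 = 1.5000, f(x_4) = 3.250000, coefficient = 2
x_5 = 1.8125, f(x_5) = 4.285156, coefficient = 4
x_6 = 2.1250, f(x_6) = 5.515625, coefficient = 2
x_7 = 2.4375, f(x_7) = 6.941406, coefficient = 4
x_8 = 2.7500, f(x_8) = 8.562500, coefficient = 1

I ≈ (0.312500/3) × 90.500000 = 9.427083
Exact value: 9.427083
Error: 0.000000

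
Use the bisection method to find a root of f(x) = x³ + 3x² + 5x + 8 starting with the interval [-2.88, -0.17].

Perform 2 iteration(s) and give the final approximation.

f(x) = x³ + 3x² + 5x + 8
Initial interval: [-2.88, -0.17]

Iteration 1:
  c_1 = (-2.880000 + (-0.170000))/2 = -1.525000
  f(c_1) = f(-1.525000) = 3.805297
  f(a) × f(c) < 0, new interval: [-2.880000, -1.525000]
Iteration 2:
  c_2 = (-2.880000 + (-1.525000))/2 = -2.202500
  f(c_2) = f(-2.202500) = 0.856177
  f(a) × f(c) < 0, new interval: [-2.880000, -2.202500]

After 2 iteration(s), the approximation is c_2 = -2.202500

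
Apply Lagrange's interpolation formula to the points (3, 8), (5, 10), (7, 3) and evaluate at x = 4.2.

Lagrange interpolation formula:
P(x) = Σ yᵢ × Lᵢ(x)
where Lᵢ(x) = Π_{j≠i} (x - xⱼ)/(xᵢ - xⱼ)

L_0(4.2) = (4.2 - 5)/(3 - 5) × (4.2 - 7)/(3 - 7) = 0.280000
L_1(4.2) = (4.2 - 3)/(5 - 3) × (4.2 - 7)/(5 - 7) = 0.840000
L_2(4.2) = (4.2 - 3)/(7 - 3) × (4.2 - 5)/(7 - 5) = -0.120000

P(4.2) = 8×L_0(4.2) + 10×L_1(4.2) + 3×L_2(4.2)
P(4.2) = 10.280000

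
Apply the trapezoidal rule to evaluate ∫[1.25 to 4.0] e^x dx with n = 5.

f(x) = e^x
a = 1.25, b = 4.0, n = 5
h = (b - a)/n = 0.550000

Trapezoidal rule: (h/2)[f(x₀) + 2f(x₁) + 2f(x₂) + ... + f(xₙ)]

x_0 = 1.2500, f(x_0) = 3.490343, coefficient = 1
x_1 = 1.8000, f(x_1) = 6.049647, coefficient = 2
x_2 = 2.3500, f(x_2) = 10.485570, coefficient = 2
x_3 = 2.9000, f(x_3) = 18.174145, coefficient = 2
x_4 = 3.4500, f(x_4) = 31.500392, coefficient = 2
x_5 = 4.0000, f(x_5) = 54.598150, coefficient = 1

I ≈ (0.550000/2) × 190.508003 = 52.389701
Exact value: 51.107807
Error: 1.281894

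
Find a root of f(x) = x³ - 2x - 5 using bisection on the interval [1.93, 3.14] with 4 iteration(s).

f(x) = x³ - 2x - 5
Initial interval: [1.93, 3.14]

Iteration 1:
  c_1 = (1.930000 + 3.140000)/2 = 2.535000
  f(c_1) = f(2.535000) = 6.220480
  f(a) × f(c) < 0, new interval: [1.930000, 2.535000]
Iteration 2:
  c_2 = (1.930000 + 2.535000)/2 = 2.232500
  f(c_2) = f(2.232500) = 1.661906
  f(a) × f(c) < 0, new interval: [1.930000, 2.232500]
Iteration 3:
  c_3 = (1.930000 + 2.232500)/2 = 2.081250
  f(c_3) = f(2.081250) = -0.147354
  f(a) × f(c) ≥ 0, new interval: [2.081250, 2.232500]
Iteration 4:
  c_4 = (2.081250 + 2.232500)/2 = 2.156875
  f(c_4) = f(2.156875) = 0.720269
  f(a) × f(c) < 0, new interval: [2.081250, 2.156875]

After 4 iteration(s), the approximation is c_4 = 2.156875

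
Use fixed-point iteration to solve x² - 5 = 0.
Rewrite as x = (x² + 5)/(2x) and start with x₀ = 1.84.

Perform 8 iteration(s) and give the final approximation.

Equation: x² - 5 = 0
Fixed-point form: x = (x² + 5)/(2x)
x₀ = 1.84

x_1 = g(1.840000) = 2.278696
x_2 = g(2.278696) = 2.236467
x_3 = g(2.236467) = 2.236068
x_4 = g(2.236068) = 2.236068
x_5 = g(2.236068) = 2.236068
x_6 = g(2.236068) = 2.236068
x_7 = g(2.236068) = 2.236068
x_8 = g(2.236068) = 2.236068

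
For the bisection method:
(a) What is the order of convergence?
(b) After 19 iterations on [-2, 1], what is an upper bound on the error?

(a) Bisection has linear (order 1) convergence; the error is halved each step.

(b) Error bound = (b-a)/2^n = (1 - (-2))/2^{19}
    = 3/2^{19}

(a) 1 (linear); (b) error ≤ 5.72e-06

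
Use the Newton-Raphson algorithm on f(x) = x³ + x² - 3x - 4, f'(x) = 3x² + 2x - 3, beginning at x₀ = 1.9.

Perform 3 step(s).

f(x) = x³ + x² - 3x - 4
f'(x) = 3x² + 2x - 3
x₀ = 1.9

Newton-Raphson formula: x_{n+1} = x_n - f(x_n)/f'(x_n)

Iteration 1:
  f(1.900000) = 0.769000
  f'(1.900000) = 11.630000
  x_1 = 1.900000 - 0.769000/11.630000 = 1.833878
Iteration 2:
  f(1.833878) = 0.029004
  f'(1.833878) = 10.757080
  x_2 = 1.833878 - 0.029004/10.757080 = 1.831182
Iteration 3:
  f(1.831182) = 0.000047
  f'(1.831182) = 10.722042
  x_3 = 1.831182 - 0.000047/10.722042 = 1.831177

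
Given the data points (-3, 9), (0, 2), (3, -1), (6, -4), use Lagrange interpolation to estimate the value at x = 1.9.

Lagrange interpolation formula:
P(x) = Σ yᵢ × Lᵢ(x)
where Lᵢ(x) = Π_{j≠i} (x - xⱼ)/(xᵢ - xⱼ)

L_0(1.9) = (1.9 - 0)/(-3 - 0) × (1.9 - 3)/(-3 - 3) × (1.9 - 6)/(-3 - 6) = -0.052895
L_1(1.9) = (1.9 - (-3))/(0 - (-3)) × (1.9 - 3)/(0 - 3) × (1.9 - 6)/(0 - 6) = 0.409241
L_2(1.9) = (1.9 - (-3))/(3 - (-3)) × (1.9 - 0)/(3 - 0) × (1.9 - 6)/(3 - 6) = 0.706870
L_3(1.9) = (1.9 - (-3))/(6 - (-3)) × (1.9 - 0)/(6 - 0) × (1.9 - 3)/(6 - 3) = -0.063216

P(1.9) = 9×L_0(1.9) + 2×L_1(1.9) + (-1)×L_2(1.9) + (-4)×L_3(1.9)
P(1.9) = -0.111580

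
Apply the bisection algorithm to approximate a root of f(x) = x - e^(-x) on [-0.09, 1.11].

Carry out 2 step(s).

f(x) = x - e^(-x)
Initial interval: [-0.09, 1.11]

Iteration 1:
  c_1 = (-0.090000 + 1.110000)/2 = 0.510000
  f(c_1) = f(0.510000) = -0.090496
  f(a) × f(c) ≥ 0, new interval: [0.510000, 1.110000]
Iteration 2:
  c_2 = (0.510000 + 1.110000)/2 = 0.810000
  f(c_2) = f(0.810000) = 0.365142
  f(a) × f(c) < 0, new interval: [0.510000, 0.810000]

After 2 iteration(s), the approximation is c_2 = 0.810000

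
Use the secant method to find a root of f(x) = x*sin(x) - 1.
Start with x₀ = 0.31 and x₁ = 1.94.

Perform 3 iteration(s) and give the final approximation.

f(x) = x*sin(x) - 1
x₀ = 0.31, x₁ = 1.94

Secant formula: x_{n+1} = x_n - f(x_n)(x_n - x_{n-1})/(f(x_n) - f(x_{n-1}))

Iteration 1:
  f(0.310000) = -0.905432
  f(1.940000) = 0.809273
  x_2 = 1.940000 - 0.809273×(1.940000 - 0.310000)/(0.809273 - (-0.905432))
       = 1.170704
Iteration 2:
  f(1.940000) = 0.809273
  f(1.170704) = 0.078248
  x_3 = 1.170704 - 0.078248×(1.170704 - 1.940000)/(0.078248 - 0.809273)
       = 1.088360
Iteration 3:
  f(1.170704) = 0.078248
  f(1.088360) = -0.035858
  x_4 = 1.088360 - (-0.035858)×(1.088360 - 1.170704)/(-0.035858 - 0.078248)
       = 1.114237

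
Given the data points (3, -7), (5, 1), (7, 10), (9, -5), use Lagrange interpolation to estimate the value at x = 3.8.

Lagrange interpolation formula:
P(x) = Σ yᵢ × Lᵢ(x)
where Lᵢ(x) = Π_{j≠i} (x - xⱼ)/(xᵢ - xⱼ)

L_0(3.8) = (3.8 - 5)/(3 - 5) × (3.8 - 7)/(3 - 7) × (3.8 - 9)/(3 - 9) = 0.416000
L_1(3.8) = (3.8 - 3)/(5 - 3) × (3.8 - 7)/(5 - 7) × (3.8 - 9)/(5 - 9) = 0.832000
L_2(3.8) = (3.8 - 3)/(7 - 3) × (3.8 - 5)/(7 - 5) × (3.8 - 9)/(7 - 9) = -0.312000
L_3(3.8) = (3.8 - 3)/(9 - 3) × (3.8 - 5)/(9 - 5) × (3.8 - 7)/(9 - 7) = 0.064000

P(3.8) = (-7)×L_0(3.8) + 1×L_1(3.8) + 10×L_2(3.8) + (-5)×L_3(3.8)
P(3.8) = -5.520000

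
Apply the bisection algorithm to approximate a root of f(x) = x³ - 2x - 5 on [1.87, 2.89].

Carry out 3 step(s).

f(x) = x³ - 2x - 5
Initial interval: [1.87, 2.89]

Iteration 1:
  c_1 = (1.870000 + 2.890000)/2 = 2.380000
  f(c_1) = f(2.380000) = 3.721272
  f(a) × f(c) < 0, new interval: [1.870000, 2.380000]
Iteration 2:
  c_2 = (1.870000 + 2.380000)/2 = 2.125000
  f(c_2) = f(2.125000) = 0.345703
  f(a) × f(c) < 0, new interval: [1.870000, 2.125000]
Iteration 3:
  c_3 = (1.870000 + 2.125000)/2 = 1.997500
  f(c_3) = f(1.997500) = -1.024963
  f(a) × f(c) ≥ 0, new interval: [1.997500, 2.125000]

After 3 iteration(s), the approximation is c_3 = 1.997500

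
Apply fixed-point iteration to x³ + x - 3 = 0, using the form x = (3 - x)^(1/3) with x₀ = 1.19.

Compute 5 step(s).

Equation: x³ + x - 3 = 0
Fixed-point form: x = (3 - x)^(1/3)
x₀ = 1.19

x_1 = g(1.190000) = 1.218689
x_2 = g(1.218689) = 1.212216
x_3 = g(1.212216) = 1.213682
x_4 = g(1.213682) = 1.213350
x_5 = g(1.213350) = 1.213426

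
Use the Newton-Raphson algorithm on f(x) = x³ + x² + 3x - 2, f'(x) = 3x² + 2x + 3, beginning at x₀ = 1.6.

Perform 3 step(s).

f(x) = x³ + x² + 3x - 2
f'(x) = 3x² + 2x + 3
x₀ = 1.6

Newton-Raphson formula: x_{n+1} = x_n - f(x_n)/f'(x_n)

Iteration 1:
  f(1.600000) = 9.456000
  f'(1.600000) = 13.880000
  x_1 = 1.600000 - 9.456000/13.880000 = 0.918732
Iteration 2:
  f(0.918732) = 2.375737
  f'(0.918732) = 7.369669
  x_2 = 0.918732 - 2.375737/7.369669 = 0.596365
Iteration 3:
  f(0.596365) = 0.356845
  f'(0.596365) = 5.259684
  x_3 = 0.596365 - 0.356845/5.259684 = 0.528520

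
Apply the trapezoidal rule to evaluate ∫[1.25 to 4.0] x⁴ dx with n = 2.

f(x) = x⁴
a = 1.25, b = 4.0, n = 2
h = (b - a)/n = 1.375000

Trapezoidal rule: (h/2)[f(x₀) + 2f(x₁) + 2f(x₂) + ... + f(xₙ)]

x_0 = 1.2500, f(x_0) = 2.441406, coefficient = 1
x_1 = 2.6250, f(x_1) = 47.480713, coefficient = 2
x_2 = 4.0000, f(x_2) = 256.000000, coefficient = 1

I ≈ (1.375000/2) × 353.402832 = 242.964447
Exact value: 204.189648
Error: 38.774799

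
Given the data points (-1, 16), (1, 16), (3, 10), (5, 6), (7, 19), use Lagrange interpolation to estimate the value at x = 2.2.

Lagrange interpolation formula:
P(x) = Σ yᵢ × Lᵢ(x)
where Lᵢ(x) = Π_{j≠i} (x - xⱼ)/(xᵢ - xⱼ)

L_0(2.2) = (2.2 - 1)/(-1 - 1) × (2.2 - 3)/(-1 - 3) × (2.2 - 5)/(-1 - 5) × (2.2 - 7)/(-1 - 7) = -0.033600
L_1(2.2) = (2.2 - (-1))/(1 - (-1)) × (2.2 - 3)/(1 - 3) × (2.2 - 5)/(1 - 5) × (2.2 - 7)/(1 - 7) = 0.358400
L_2(2.2) = (2.2 - (-1))/(3 - (-1)) × (2.2 - 1)/(3 - 1) × (2.2 - 5)/(3 - 5) × (2.2 - 7)/(3 - 7) = 0.806400
L_3(2.2) = (2.2 - (-1))/(5 - (-1)) × (2.2 - 1)/(5 - 1) × (2.2 - 3)/(5 - 3) × (2.2 - 7)/(5 - 7) = -0.153600
L_4(2.2) = (2.2 - (-1))/(7 - (-1)) × (2.2 - 1)/(7 - 1) × (2.2 - 3)/(7 - 3) × (2.2 - 5)/(7 - 5) = 0.022400

P(2.2) = 16×L_0(2.2) + 16×L_1(2.2) + 10×L_2(2.2) + 6×L_3(2.2) + 19×L_4(2.2)
P(2.2) = 12.764800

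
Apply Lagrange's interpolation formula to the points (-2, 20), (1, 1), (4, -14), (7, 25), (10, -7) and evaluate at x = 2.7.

Lagrange interpolation formula:
P(x) = Σ yᵢ × Lᵢ(x)
where Lᵢ(x) = Π_{j≠i} (x - xⱼ)/(xᵢ - xⱼ)

L_0(2.7) = (2.7 - 1)/(-2 - 1) × (2.7 - 4)/(-2 - 4) × (2.7 - 7)/(-2 - 7) × (2.7 - 10)/(-2 - 10) = -0.035685
L_1(2.7) = (2.7 - (-2))/(1 - (-2)) × (2.7 - 4)/(1 - 4) × (2.7 - 7)/(1 - 7) × (2.7 - 10)/(1 - 10) = 0.394636
L_2(2.7) = (2.7 - (-2))/(4 - (-2)) × (2.7 - 1)/(4 - 1) × (2.7 - 7)/(4 - 7) × (2.7 - 10)/(4 - 10) = 0.774093
L_3(2.7) = (2.7 - (-2))/(7 - (-2)) × (2.7 - 1)/(7 - 1) × (2.7 - 4)/(7 - 4) × (2.7 - 10)/(7 - 10) = -0.156019
L_4(2.7) = (2.7 - (-2))/(10 - (-2)) × (2.7 - 1)/(10 - 1) × (2.7 - 4)/(10 - 4) × (2.7 - 7)/(10 - 7) = 0.022975

P(2.7) = 20×L_0(2.7) + 1×L_1(2.7) + (-14)×L_2(2.7) + 25×L_3(2.7) + (-7)×L_4(2.7)
P(2.7) = -15.217663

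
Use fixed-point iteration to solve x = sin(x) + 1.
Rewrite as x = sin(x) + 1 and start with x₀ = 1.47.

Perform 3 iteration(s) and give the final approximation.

Equation: x = sin(x) + 1
Fixed-point form: x = sin(x) + 1
x₀ = 1.47

x_1 = g(1.470000) = 1.994924
x_2 = g(1.994924) = 1.911398
x_3 = g(1.911398) = 1.942554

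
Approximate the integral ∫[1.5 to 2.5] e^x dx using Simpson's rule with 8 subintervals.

f(x) = e^x
a = 1.5, b = 2.5, n = 8
h = (b - a)/n = 0.125000

Simpson's rule: (h/3)[f(x₀) + 4f(x₁) + 2f(x₂) + ... + f(xₙ)]

x_0 = 1.5000, f(x_0) = 4.481689, coefficient = 1
x_1 = 1.6250, f(x_1) = 5.078419, coefficient = 4
x_2 = 1.7500, f(x_2) = 5.754603, coefficient = 2
x_3 = 1.8750, f(x_3) = 6.520819, coefficient = 4
x_4 = 2.0000, f(x_4) = 7.389056, coefficient = 2
x_5 = 2.1250, f(x_5) = 8.372897, coefficient = 4
x_6 = 2.2500, f(x_6) = 9.487736, coefficient = 2
x_7 = 2.3750, f(x_7) = 10.751013, coefficient = 4
x_8 = 2.5000, f(x_8) = 12.182494, coefficient = 1

I ≈ (0.125000/3) × 184.819568 = 7.700815
Exact value: 7.700805
Error: 0.000010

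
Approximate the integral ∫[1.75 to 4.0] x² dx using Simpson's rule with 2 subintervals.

f(x) = x²
a = 1.75, b = 4.0, n = 2
h = (b - a)/n = 1.125000

Simpson's rule: (h/3)[f(x₀) + 4f(x₁) + 2f(x₂) + ... + f(xₙ)]

x_0 = 1.7500, f(x_0) = 3.062500, coefficient = 1
x_1 = 2.8750, f(x_1) = 8.265625, coefficient = 4
x_2 = 4.0000, f(x_2) = 16.000000, coefficient = 1

I ≈ (1.125000/3) × 52.125000 = 19.546875
Exact value: 19.546875
Error: 0.000000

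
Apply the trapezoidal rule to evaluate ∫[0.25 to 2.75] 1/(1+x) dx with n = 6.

f(x) = 1/(1+x)
a = 0.25, b = 2.75, n = 6
h = (b - a)/n = 0.416667

Trapezoidal rule: (h/2)[f(x₀) + 2f(x₁) + 2f(x₂) + ... + f(xₙ)]

x_0 = 0.2500, f(x_0) = 0.800000, coefficient = 1
x_1 = 0.6667, f(x_1) = 0.600000, coefficient = 2
x_2 = 1.0833, f(x_2) = 0.480000, coefficient = 2
x_3 = 1.5000, f(x_3) = 0.400000, coefficient = 2
x_4 = 1.9167, f(x_4) = 0.342857, coefficient = 2
x_5 = 2.3333, f(x_5) = 0.300000, coefficient = 2
x_6 = 2.7500, f(x_6) = 0.266667, coefficient = 1

I ≈ (0.416667/2) × 5.312381 = 1.106746
Exact value: 1.098612
Error: 0.008134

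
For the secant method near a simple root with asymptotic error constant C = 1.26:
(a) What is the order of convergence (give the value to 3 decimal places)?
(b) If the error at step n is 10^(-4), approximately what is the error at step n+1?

(a) Secant method has superlinear convergence with order φ = (1+√5)/2 ≈ 1.618.
    This means |e_{n+1}| ≈ C|e_n|^1.618.

(b) With |e_n| = 10^(-4) and C = 1.26:
    |e_{n+1}| ≈ 1.26 × (10^(-4))^1.618 = 1.26 × 10^(-6.47)

(a) ≈ 1.618 (golden ratio); (b) |e_{n+1}| ≈ 4.248e-07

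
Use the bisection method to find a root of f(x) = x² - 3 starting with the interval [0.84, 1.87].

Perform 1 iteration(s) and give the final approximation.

f(x) = x² - 3
Initial interval: [0.84, 1.87]

Iteration 1:
  c_1 = (0.840000 + 1.870000)/2 = 1.355000
  f(c_1) = f(1.355000) = -1.163975
  f(a) × f(c) ≥ 0, new interval: [1.355000, 1.870000]

After 1 iteration(s), the approximation is c_1 = 1.355000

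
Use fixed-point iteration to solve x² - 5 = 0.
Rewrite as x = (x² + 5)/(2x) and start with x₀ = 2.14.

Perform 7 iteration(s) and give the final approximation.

Equation: x² - 5 = 0
Fixed-point form: x = (x² + 5)/(2x)
x₀ = 2.14

x_1 = g(2.140000) = 2.238224
x_2 = g(2.238224) = 2.236069
x_3 = g(2.236069) = 2.236068
x_4 = g(2.236068) = 2.236068
x_5 = g(2.236068) = 2.236068
x_6 = g(2.236068) = 2.236068
x_7 = g(2.236068) = 2.236068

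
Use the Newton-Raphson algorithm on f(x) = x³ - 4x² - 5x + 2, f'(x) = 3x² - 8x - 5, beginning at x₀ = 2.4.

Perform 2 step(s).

f(x) = x³ - 4x² - 5x + 2
f'(x) = 3x² - 8x - 5
x₀ = 2.4

Newton-Raphson formula: x_{n+1} = x_n - f(x_n)/f'(x_n)

Iteration 1:
  f(2.400000) = -19.216000
  f'(2.400000) = -6.920000
  x_1 = 2.400000 - (-19.216000)/(-6.920000) = -0.376879
Iteration 2:
  f(-0.376879) = 3.262712
  f'(-0.376879) = -1.558859
  x_2 = -0.376879 - 3.262712/(-1.558859) = 1.716135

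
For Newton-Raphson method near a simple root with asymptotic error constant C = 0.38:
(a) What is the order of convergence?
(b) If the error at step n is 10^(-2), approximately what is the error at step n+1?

(a) Newton-Raphson has quadratic (order 2) convergence near simple roots.
    This means |e_{n+1}| ≈ C|e_n|².

(b) With |e_n| = 10^(-2) and C = 0.38:
    |e_{n+1}| ≈ 0.38 × (10^(-2))² = 0.38 × 10^(-4)

(a) 2 (quadratic); (b) |e_{n+1}| ≈ 3.800e-05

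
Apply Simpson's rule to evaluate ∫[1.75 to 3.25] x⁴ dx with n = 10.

f(x) = x⁴
a = 1.75, b = 3.25, n = 10
h = (b - a)/n = 0.150000

Simpson's rule: (h/3)[f(x₀) + 4f(x₁) + 2f(x₂) + ... + f(xₙ)]

x_0 = 1.7500, f(x_0) = 9.378906, coefficient = 1
x_1 = 1.9000, f(x_1) = 13.032100, coefficient = 4
x_2 = 2.0500, f(x_2) = 17.661006, coefficient = 2
x_3 = 2.2000, f(x_3) = 23.425600, coefficient = 4
x_4 = 2.3500, f(x_4) = 30.498006, coefficient = 2
x_5 = 2.5000, f(x_5) = 39.062500, coefficient = 4
x_6 = 2.6500, f(x_6) = 49.315506, coefficient = 2
x_7 = 2.8000, f(x_7) = 61.465600, coefficient = 4
x_8 = 2.9500, f(x_8) = 75.733506, coefficient = 2
x_9 = 3.1000, f(x_9) = 92.352100, coefficient = 4
x_10 = 3.2500, f(x_10) = 111.566406, coefficient = 1

I ≈ (0.150000/3) × 1384.712962 = 69.235648
Exact value: 69.235547
Error: 0.000101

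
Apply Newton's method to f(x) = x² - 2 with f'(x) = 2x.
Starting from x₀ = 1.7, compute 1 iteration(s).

f(x) = x² - 2
f'(x) = 2x
x₀ = 1.7

Newton-Raphson formula: x_{n+1} = x_n - f(x_n)/f'(x_n)

Iteration 1:
  f(1.700000) = 0.890000
  f'(1.700000) = 3.400000
  x_1 = 1.700000 - 0.890000/3.400000 = 1.438235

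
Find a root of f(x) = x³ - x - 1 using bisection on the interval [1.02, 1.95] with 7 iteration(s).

f(x) = x³ - x - 1
Initial interval: [1.02, 1.95]

Iteration 1:
  c_1 = (1.020000 + 1.950000)/2 = 1.485000
  f(c_1) = f(1.485000) = 0.789759
  f(a) × f(c) < 0, new interval: [1.020000, 1.485000]
Iteration 2:
  c_2 = (1.020000 + 1.485000)/2 = 1.252500
  f(c_2) = f(1.252500) = -0.287633
  f(a) × f(c) ≥ 0, new interval: [1.252500, 1.485000]
Iteration 3:
  c_3 = (1.252500 + 1.485000)/2 = 1.368750
  f(c_3) = f(1.368750) = 0.195571
  f(a) × f(c) < 0, new interval: [1.252500, 1.368750]
Iteration 4:
  c_4 = (1.252500 + 1.368750)/2 = 1.310625
  f(c_4) = f(1.310625) = -0.059315
  f(a) × f(c) ≥ 0, new interval: [1.310625, 1.368750]
Iteration 5:
  c_5 = (1.310625 + 1.368750)/2 = 1.339687
  f(c_5) = f(1.339687) = 0.064734
  f(a) × f(c) < 0, new interval: [1.310625, 1.339687]
Iteration 6:
  c_6 = (1.310625 + 1.339687)/2 = 1.325156
  f(c_6) = f(1.325156) = 0.001870
  f(a) × f(c) < 0, new interval: [1.310625, 1.325156]
Iteration 7:
  c_7 = (1.310625 + 1.325156)/2 = 1.317891
  f(c_7) = f(1.317891) = -0.028931
  f(a) × f(c) ≥ 0, new interval: [1.317891, 1.325156]

After 7 iteration(s), the approximation is c_7 = 1.317891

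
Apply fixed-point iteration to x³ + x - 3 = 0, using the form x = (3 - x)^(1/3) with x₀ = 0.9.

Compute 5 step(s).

Equation: x³ + x - 3 = 0
Fixed-point form: x = (3 - x)^(1/3)
x₀ = 0.9

x_1 = g(0.900000) = 1.280579
x_2 = g(1.280579) = 1.198011
x_3 = g(1.198011) = 1.216888
x_4 = g(1.216888) = 1.212624
x_5 = g(1.212624) = 1.213590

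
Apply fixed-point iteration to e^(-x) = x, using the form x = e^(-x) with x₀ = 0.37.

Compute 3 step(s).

Equation: e^(-x) = x
Fixed-point form: x = e^(-x)
x₀ = 0.37

x_1 = g(0.370000) = 0.690734
x_2 = g(0.690734) = 0.501208
x_3 = g(0.501208) = 0.605798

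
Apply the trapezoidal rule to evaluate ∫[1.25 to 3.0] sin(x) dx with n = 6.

f(x) = sin(x)
a = 1.25, b = 3.0, n = 6
h = (b - a)/n = 0.291667

Trapezoidal rule: (h/2)[f(x₀) + 2f(x₁) + 2f(x₂) + ... + f(xₙ)]

x_0 = 1.2500, f(x_0) = 0.948985, coefficient = 1
x_1 = 1.5417, f(x_1) = 0.999576, coefficient = 2
x_2 = 1.8333, f(x_2) = 0.965735, coefficient = 2
x_3 = 2.1250, f(x_3) = 0.850320, coefficient = 2
x_4 = 2.4167, f(x_4) = 0.663080, coefficient = 2
x_5 = 2.7083, f(x_5) = 0.419831, coefficient = 2
x_6 = 3.0000, f(x_6) = 0.141120, coefficient = 1

I ≈ (0.291667/2) × 8.887188 = 1.296048
Exact value: 1.305315
Error: 0.009267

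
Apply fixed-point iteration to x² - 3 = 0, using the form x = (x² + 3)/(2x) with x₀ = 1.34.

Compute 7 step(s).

Equation: x² - 3 = 0
Fixed-point form: x = (x² + 3)/(2x)
x₀ = 1.34

x_1 = g(1.340000) = 1.789403
x_2 = g(1.789403) = 1.732970
x_3 = g(1.732970) = 1.732051
x_4 = g(1.732051) = 1.732051
x_5 = g(1.732051) = 1.732051
x_6 = g(1.732051) = 1.732051
x_7 = g(1.732051) = 1.732051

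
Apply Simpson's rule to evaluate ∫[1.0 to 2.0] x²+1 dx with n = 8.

f(x) = x²+1
a = 1.0, b = 2.0, n = 8
h = (b - a)/n = 0.125000

Simpson's rule: (h/3)[f(x₀) + 4f(x₁) + 2f(x₂) + ... + f(xₙ)]

x_0 = 1.0000, f(x_0) = 2.000000, coefficient = 1
x_1 = 1.1250, f(x_1) = 2.265625, coefficient = 4
x_2 = 1.2500, f(x_2) = 2.562500, coefficient = 2
x_3 = 1.3750, f(x_3) = 2.890625, coefficient = 4
x_4 = 1.5000, f(x_4) = 3.250000, coefficient = 2
x_5 = 1.6250, f(x_5) = 3.640625, coefficient = 4
x_6 = 1.7500, f(x_6) = 4.062500, coefficient = 2
x_7 = 1.8750, f(x_7) = 4.515625, coefficient = 4
x_8 = 2.0000, f(x_8) = 5.000000, coefficient = 1

I ≈ (0.125000/3) × 80.000000 = 3.333333
Exact value: 3.333333
Error: 0.000000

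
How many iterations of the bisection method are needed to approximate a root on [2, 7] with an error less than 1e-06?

We need (b-a)/2^n ≤ 1e-06
(7 - 2)/2^n ≤ 1e-06
5/2^n ≤ 1e-06
2^n ≥ 5000000
n ≥ log₂(5000000) = 22.25
n ≥ 23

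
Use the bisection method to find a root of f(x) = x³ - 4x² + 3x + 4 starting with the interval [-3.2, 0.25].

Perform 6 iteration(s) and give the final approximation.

f(x) = x³ - 4x² + 3x + 4
Initial interval: [-3.2, 0.25]

Iteration 1:
  c_1 = (-3.200000 + 0.250000)/2 = -1.475000
  f(c_1) = f(-1.475000) = -12.336547
  f(a) × f(c) ≥ 0, new interval: [-1.475000, 0.250000]
Iteration 2:
  c_2 = (-1.475000 + 0.250000)/2 = -0.612500
  f(c_2) = f(-0.612500) = 0.432092
  f(a) × f(c) < 0, new interval: [-1.475000, -0.612500]
Iteration 3:
  c_3 = (-1.475000 + (-0.612500))/2 = -1.043750
  f(c_3) = f(-1.043750) = -4.625982
  f(a) × f(c) ≥ 0, new interval: [-1.043750, -0.612500]
Iteration 4:
  c_4 = (-1.043750 + (-0.612500))/2 = -0.828125
  f(c_4) = f(-0.828125) = -1.795460
  f(a) × f(c) ≥ 0, new interval: [-0.828125, -0.612500]
Iteration 5:
  c_5 = (-0.828125 + (-0.612500))/2 = -0.720313
  f(c_5) = f(-0.720313) = -0.610072
  f(a) × f(c) ≥ 0, new interval: [-0.720313, -0.612500]
Iteration 6:
  c_6 = (-0.720313 + (-0.612500))/2 = -0.666406
  f(c_6) = f(-0.666406) = -0.071557
  f(a) × f(c) ≥ 0, new interval: [-0.666406, -0.612500]

After 6 iteration(s), the approximation is c_6 = -0.666406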